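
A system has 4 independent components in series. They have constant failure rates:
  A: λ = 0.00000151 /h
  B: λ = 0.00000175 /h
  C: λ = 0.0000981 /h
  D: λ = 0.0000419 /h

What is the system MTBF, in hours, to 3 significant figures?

6980

Series of exponential components: λ_sys = Σ λ_i
λ_sys = 0.00000151 + 0.00000175 + 0.0000981 + 0.0000419 = 1.4326e-04 /h
MTBF = 1 / λ_sys = 6980 h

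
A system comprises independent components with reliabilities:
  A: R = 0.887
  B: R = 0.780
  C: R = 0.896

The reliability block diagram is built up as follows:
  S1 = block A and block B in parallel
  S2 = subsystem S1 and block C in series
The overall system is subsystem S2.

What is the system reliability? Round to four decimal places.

Parallel (A and B): 1 − (1 − 0.887000)(1 − 0.780000) = 0.975140
Series ([0.975140] and C): 0.975140 × 0.896000 = 0.8737

0.8737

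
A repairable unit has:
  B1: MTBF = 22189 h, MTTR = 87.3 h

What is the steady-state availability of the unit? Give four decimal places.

0.9961

A(B1) = MTBF/(MTBF+MTTR) = 22189/(22189+87.3) = 0.9961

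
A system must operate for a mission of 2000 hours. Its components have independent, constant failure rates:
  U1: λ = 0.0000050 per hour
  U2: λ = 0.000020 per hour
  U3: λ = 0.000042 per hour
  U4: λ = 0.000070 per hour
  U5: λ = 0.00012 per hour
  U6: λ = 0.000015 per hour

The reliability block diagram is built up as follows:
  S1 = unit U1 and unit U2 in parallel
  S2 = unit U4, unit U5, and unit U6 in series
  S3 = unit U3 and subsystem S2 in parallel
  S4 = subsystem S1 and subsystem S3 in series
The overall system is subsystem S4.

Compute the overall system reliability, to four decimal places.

R(U1) = exp(−0.0000050 × 2000) = 0.990050
R(U2) = exp(−0.000020 × 2000) = 0.960789
R(U3) = exp(−0.000042 × 2000) = 0.919431
R(U4) = exp(−0.000070 × 2000) = 0.869358
R(U5) = exp(−0.00012 × 2000) = 0.786628
R(U6) = exp(−0.000015 × 2000) = 0.970446
Parallel (U1 and U2): 1 − (1 − 0.990050)(1 − 0.960789) = 0.999610
Series (U4, U5, and U6): 0.869358 × 0.786628 × 0.970446 = 0.663651
Parallel (U3 and [0.663651]): 1 − (1 − 0.919431)(1 − 0.663651) = 0.972901
Series ([0.999610] and [0.972901]): 0.999610 × 0.972901 = 0.9725

0.9725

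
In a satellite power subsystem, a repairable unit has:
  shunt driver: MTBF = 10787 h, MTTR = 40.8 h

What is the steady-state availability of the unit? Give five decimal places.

0.99623

A(shunt driver) = MTBF/(MTBF+MTTR) = 10787/(10787+40.8) = 0.99623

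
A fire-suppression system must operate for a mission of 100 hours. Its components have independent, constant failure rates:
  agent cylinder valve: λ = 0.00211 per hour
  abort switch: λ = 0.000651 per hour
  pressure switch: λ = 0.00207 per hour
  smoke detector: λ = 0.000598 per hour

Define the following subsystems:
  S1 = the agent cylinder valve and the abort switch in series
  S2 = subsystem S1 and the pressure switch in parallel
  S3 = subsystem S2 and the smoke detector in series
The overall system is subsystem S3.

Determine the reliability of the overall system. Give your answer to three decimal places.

0.899

R(agent cylinder valve) = exp(−0.00211 × 100) = 0.80977
R(abort switch) = exp(−0.000651 × 100) = 0.93697
R(pressure switch) = exp(−0.00207 × 100) = 0.81302
R(smoke detector) = exp(−0.000598 × 100) = 0.94195
Series (agent cylinder valve and abort switch): 0.80977 × 0.93697 = 0.75873
Parallel ([0.75873] and pressure switch): 1 − (1 − 0.75873)(1 − 0.81302) = 0.95489
Series ([0.95489] and smoke detector): 0.95489 × 0.94195 = 0.899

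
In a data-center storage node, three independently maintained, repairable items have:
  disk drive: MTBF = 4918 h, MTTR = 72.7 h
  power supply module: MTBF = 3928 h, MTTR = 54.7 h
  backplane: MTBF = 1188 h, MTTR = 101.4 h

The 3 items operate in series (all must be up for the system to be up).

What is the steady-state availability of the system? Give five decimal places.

0.89547

A(disk drive) = MTBF/(MTBF+MTTR) = 4918/(4918+72.7) = 0.985433
A(power supply module) = MTBF/(MTBF+MTTR) = 3928/(3928+54.7) = 0.986266
A(backplane) = MTBF/(MTBF+MTTR) = 1188/(1188+101.4) = 0.921359
Series availability: 0.985433 × 0.986266 × 0.921359 = 0.89547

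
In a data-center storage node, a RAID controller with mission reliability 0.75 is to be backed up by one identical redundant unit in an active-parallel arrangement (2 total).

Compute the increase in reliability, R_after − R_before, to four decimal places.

0.1875

R_before = 0.75
R_after = 1 − (1 − 0.75)^2 = 0.9375
ΔR = 0.9375 − 0.75 = 0.1875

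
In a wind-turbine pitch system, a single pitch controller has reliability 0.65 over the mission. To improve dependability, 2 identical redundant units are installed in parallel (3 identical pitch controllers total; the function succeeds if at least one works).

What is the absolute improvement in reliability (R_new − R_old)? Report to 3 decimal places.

R_before = 0.65
R_after = 1 − (1 − 0.65)^3 = 0.957
ΔR = 0.957 − 0.65 = 0.307

0.307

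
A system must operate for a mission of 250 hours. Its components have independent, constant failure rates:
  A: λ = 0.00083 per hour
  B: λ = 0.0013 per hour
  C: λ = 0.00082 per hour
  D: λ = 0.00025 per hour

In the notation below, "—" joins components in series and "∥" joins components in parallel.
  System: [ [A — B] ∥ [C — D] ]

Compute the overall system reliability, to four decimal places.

R(A) = exp(−0.00083 × 250) = 0.812613
R(B) = exp(−0.0013 × 250) = 0.722527
R(C) = exp(−0.00082 × 250) = 0.814647
R(D) = exp(−0.00025 × 250) = 0.939413
Series (A and B): 0.812613 × 0.722527 = 0.587135
Series (C and D): 0.814647 × 0.939413 = 0.765290
Parallel ([0.587135] and [0.765290]): 1 − (1 − 0.587135)(1 − 0.765290) = 0.9031

0.9031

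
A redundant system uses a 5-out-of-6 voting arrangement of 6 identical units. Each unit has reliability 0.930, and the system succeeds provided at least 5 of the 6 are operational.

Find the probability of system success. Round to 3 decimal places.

0.939

R = Σ_{i=5}^{6} C(6,i) p^i (1−p)^{6−i} with p = 0.930
C(6,5)·0.930^5·0.070^1 = 0.29219
C(6,6)·0.930^6·0.070^0 = 0.64699
Sum = 0.939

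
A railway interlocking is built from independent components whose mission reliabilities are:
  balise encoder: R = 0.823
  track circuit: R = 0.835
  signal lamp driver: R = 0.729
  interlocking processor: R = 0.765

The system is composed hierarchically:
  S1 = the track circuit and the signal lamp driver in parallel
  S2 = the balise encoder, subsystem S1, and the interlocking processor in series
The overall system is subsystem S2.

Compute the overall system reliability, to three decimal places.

0.601

Parallel (track circuit and signal lamp driver): 1 − (1 − 0.83500)(1 − 0.72900) = 0.95529
Series (balise encoder, [0.95529], and interlocking processor): 0.82300 × 0.95529 × 0.76500 = 0.601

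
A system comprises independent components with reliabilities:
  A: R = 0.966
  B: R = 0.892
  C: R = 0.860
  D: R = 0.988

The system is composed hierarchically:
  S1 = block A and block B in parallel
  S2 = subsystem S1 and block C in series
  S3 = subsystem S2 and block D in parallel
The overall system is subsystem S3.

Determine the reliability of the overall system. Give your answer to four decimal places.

Parallel (A and B): 1 − (1 − 0.966000)(1 − 0.892000) = 0.996328
Series ([0.996328] and C): 0.996328 × 0.860000 = 0.856842
Parallel ([0.856842] and D): 1 − (1 − 0.856842)(1 − 0.988000) = 0.9983

0.9983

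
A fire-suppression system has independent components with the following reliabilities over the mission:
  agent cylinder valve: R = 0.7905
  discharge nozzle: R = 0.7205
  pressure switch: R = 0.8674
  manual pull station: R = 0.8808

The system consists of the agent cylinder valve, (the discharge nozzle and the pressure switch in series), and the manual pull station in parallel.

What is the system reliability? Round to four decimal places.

Series (discharge nozzle and pressure switch): 0.720500 × 0.867400 = 0.624962
Parallel (agent cylinder valve, [0.624962], and manual pull station): 1 − (1 − 0.790500)(1 − 0.624962)(1 − 0.880800) = 0.9906

0.9906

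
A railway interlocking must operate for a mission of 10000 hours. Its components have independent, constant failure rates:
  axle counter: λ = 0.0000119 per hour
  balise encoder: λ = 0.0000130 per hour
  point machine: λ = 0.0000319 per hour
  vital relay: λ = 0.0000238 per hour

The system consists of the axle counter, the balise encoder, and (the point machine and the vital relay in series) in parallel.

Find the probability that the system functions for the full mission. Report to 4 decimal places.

R(axle counter) = exp(−0.0000119 × 10000) = 0.887808
R(balise encoder) = exp(−0.0000130 × 10000) = 0.878095
R(point machine) = exp(−0.0000319 × 10000) = 0.726876
R(vital relay) = exp(−0.0000238 × 10000) = 0.788203
Series (point machine and vital relay): 0.726876 × 0.788203 = 0.572926
Parallel (axle counter, balise encoder, and [0.572926]): 1 − (1 − 0.887808)(1 − 0.878095)(1 − 0.572926) = 0.9942

0.9942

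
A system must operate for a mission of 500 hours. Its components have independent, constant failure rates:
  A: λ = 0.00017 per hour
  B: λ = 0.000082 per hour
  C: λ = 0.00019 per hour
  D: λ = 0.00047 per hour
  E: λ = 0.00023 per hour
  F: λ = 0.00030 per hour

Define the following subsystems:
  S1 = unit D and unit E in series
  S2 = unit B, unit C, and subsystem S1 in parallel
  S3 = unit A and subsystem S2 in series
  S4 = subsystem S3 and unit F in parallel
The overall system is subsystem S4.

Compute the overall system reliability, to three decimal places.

R(A) = exp(−0.00017 × 500) = 0.91851
R(B) = exp(−0.000082 × 500) = 0.95983
R(C) = exp(−0.00019 × 500) = 0.90937
R(D) = exp(−0.00047 × 500) = 0.79057
R(E) = exp(−0.00023 × 500) = 0.89137
R(F) = exp(−0.00030 × 500) = 0.86071
Series (D and E): 0.79057 × 0.89137 = 0.70469
Parallel (B, C, and [0.70469]): 1 − (1 − 0.95983)(1 − 0.90937)(1 − 0.70469) = 0.99892
Series (A and [0.99892]): 0.91851 × 0.99892 = 0.91752
Parallel ([0.91752] and F): 1 − (1 − 0.91752)(1 − 0.86071) = 0.989

0.989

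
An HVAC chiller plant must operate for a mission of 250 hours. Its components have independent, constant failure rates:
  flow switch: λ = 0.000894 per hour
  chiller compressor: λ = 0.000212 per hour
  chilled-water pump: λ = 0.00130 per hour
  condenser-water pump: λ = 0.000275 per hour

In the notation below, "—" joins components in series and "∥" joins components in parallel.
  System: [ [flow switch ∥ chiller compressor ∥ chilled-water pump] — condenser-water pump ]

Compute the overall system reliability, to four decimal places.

R(flow switch) = exp(−0.000894 × 250) = 0.799715
R(chiller compressor) = exp(−0.000212 × 250) = 0.948380
R(chilled-water pump) = exp(−0.00130 × 250) = 0.722527
R(condenser-water pump) = exp(−0.000275 × 250) = 0.933560
Parallel (flow switch, chiller compressor, and chilled-water pump): 1 − (1 − 0.799715)(1 − 0.948380)(1 − 0.722527) = 0.997131
Series ([0.997131] and condenser-water pump): 0.997131 × 0.933560 = 0.9309

0.9309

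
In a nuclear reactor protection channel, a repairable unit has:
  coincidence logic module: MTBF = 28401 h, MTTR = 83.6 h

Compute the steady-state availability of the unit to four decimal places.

A(coincidence logic module) = MTBF/(MTBF+MTTR) = 28401/(28401+83.6) = 0.9971

0.9971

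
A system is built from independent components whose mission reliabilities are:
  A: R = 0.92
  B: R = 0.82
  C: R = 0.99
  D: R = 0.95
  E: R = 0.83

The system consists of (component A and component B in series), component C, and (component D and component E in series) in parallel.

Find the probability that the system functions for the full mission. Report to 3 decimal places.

0.999

Series (A and B): 0.92000 × 0.82000 = 0.75440
Series (D and E): 0.95000 × 0.83000 = 0.78850
Parallel ([0.75440], C, and [0.78850]): 1 − (1 − 0.75440)(1 − 0.99000)(1 − 0.78850) = 0.999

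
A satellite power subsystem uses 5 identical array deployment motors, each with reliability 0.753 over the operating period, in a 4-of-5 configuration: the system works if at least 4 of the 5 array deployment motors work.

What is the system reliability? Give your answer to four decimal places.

R = Σ_{i=4}^{5} C(5,i) p^i (1−p)^{5−i} with p = 0.753
C(5,4)·0.753^4·0.247^1 = 0.397052
C(5,5)·0.753^5·0.247^0 = 0.242089
Sum = 0.6391

0.6391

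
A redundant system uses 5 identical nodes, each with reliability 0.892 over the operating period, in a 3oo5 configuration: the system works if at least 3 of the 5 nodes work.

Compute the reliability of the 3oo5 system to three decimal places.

0.989

R = Σ_{i=3}^{5} C(5,i) p^i (1−p)^{5−i} with p = 0.892
C(5,3)·0.892^3·0.108^2 = 0.08278
C(5,4)·0.892^4·0.108^1 = 0.34186
C(5,5)·0.892^5·0.108^0 = 0.56471
Sum = 0.989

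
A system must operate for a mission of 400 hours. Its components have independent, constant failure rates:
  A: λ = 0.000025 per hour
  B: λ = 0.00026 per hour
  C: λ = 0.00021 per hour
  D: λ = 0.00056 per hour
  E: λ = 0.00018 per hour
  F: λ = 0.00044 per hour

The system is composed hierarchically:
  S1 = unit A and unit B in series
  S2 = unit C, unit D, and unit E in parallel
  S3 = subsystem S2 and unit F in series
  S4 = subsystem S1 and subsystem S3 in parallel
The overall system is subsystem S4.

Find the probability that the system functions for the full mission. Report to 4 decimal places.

R(A) = exp(−0.000025 × 400) = 0.990050
R(B) = exp(−0.00026 × 400) = 0.901225
R(C) = exp(−0.00021 × 400) = 0.919431
R(D) = exp(−0.00056 × 400) = 0.799315
R(E) = exp(−0.00018 × 400) = 0.930531
R(F) = exp(−0.00044 × 400) = 0.838618
Series (A and B): 0.990050 × 0.901225 = 0.892258
Parallel (C, D, and E): 1 − (1 − 0.919431)(1 − 0.799315)(1 − 0.930531) = 0.998877
Series ([0.998877] and F): 0.998877 × 0.838618 = 0.837676
Parallel ([0.892258] and [0.837676]): 1 − (1 − 0.892258)(1 − 0.837676) = 0.9825

0.9825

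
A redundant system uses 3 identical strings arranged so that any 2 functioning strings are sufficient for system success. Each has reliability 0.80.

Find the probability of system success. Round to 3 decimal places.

R = Σ_{i=2}^{3} C(3,i) p^i (1−p)^{3−i} with p = 0.80
C(3,2)·0.80^2·0.20^1 = 0.38400
C(3,3)·0.80^3·0.20^0 = 0.51200
Sum = 0.896

0.896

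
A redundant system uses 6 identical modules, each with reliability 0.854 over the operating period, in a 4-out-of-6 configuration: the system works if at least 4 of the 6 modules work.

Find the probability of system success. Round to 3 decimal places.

R = Σ_{i=4}^{6} C(6,i) p^i (1−p)^{6−i} with p = 0.854
C(6,4)·0.854^4·0.146^2 = 0.17007
C(6,5)·0.854^5·0.146^1 = 0.39792
C(6,6)·0.854^6·0.146^0 = 0.38792
Sum = 0.956

0.956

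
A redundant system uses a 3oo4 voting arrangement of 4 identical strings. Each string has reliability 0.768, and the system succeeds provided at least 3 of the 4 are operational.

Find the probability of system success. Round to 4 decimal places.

0.7683

R = Σ_{i=3}^{4} C(4,i) p^i (1−p)^{4−i} with p = 0.768
C(4,3)·0.768^3·0.232^1 = 0.420370
C(4,4)·0.768^4·0.232^0 = 0.347892
Sum = 0.7683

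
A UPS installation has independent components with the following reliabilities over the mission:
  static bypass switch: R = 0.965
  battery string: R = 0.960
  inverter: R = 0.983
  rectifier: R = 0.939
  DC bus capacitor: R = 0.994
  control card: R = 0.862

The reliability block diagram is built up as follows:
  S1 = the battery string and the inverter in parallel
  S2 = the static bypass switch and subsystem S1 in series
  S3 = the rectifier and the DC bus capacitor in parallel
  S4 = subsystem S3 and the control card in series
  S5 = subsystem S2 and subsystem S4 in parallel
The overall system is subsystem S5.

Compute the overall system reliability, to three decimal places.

Parallel (battery string and inverter): 1 − (1 − 0.96000)(1 − 0.98300) = 0.99932
Series (static bypass switch and [0.99932]): 0.96500 × 0.99932 = 0.96434
Parallel (rectifier and DC bus capacitor): 1 − (1 − 0.93900)(1 − 0.99400) = 0.99963
Series ([0.99963] and control card): 0.99963 × 0.86200 = 0.86168
Parallel ([0.96434] and [0.86168]): 1 − (1 − 0.96434)(1 − 0.86168) = 0.995

0.995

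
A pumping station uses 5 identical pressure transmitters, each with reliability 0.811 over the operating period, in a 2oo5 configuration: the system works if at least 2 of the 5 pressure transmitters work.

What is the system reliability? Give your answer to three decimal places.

R = Σ_{i=2}^{5} C(5,i) p^i (1−p)^{5−i} with p = 0.811
C(5,2)·0.811^2·0.189^3 = 0.04440
C(5,3)·0.811^3·0.189^2 = 0.19054
C(5,4)·0.811^4·0.189^1 = 0.40880
C(5,5)·0.811^5·0.189^0 = 0.35084
Sum = 0.995

0.995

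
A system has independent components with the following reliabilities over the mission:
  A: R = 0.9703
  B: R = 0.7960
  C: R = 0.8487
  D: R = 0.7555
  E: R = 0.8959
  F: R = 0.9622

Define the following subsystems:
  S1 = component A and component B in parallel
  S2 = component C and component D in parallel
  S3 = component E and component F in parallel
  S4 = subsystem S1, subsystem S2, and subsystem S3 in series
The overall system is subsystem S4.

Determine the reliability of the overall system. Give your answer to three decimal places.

0.953

Parallel (A and B): 1 − (1 − 0.97030)(1 − 0.79600) = 0.99394
Parallel (C and D): 1 − (1 − 0.84870)(1 − 0.75550) = 0.96301
Parallel (E and F): 1 − (1 − 0.89590)(1 − 0.96220) = 0.99607
Series ([0.99394], [0.96301], and [0.99607]): 0.99394 × 0.96301 × 0.99607 = 0.953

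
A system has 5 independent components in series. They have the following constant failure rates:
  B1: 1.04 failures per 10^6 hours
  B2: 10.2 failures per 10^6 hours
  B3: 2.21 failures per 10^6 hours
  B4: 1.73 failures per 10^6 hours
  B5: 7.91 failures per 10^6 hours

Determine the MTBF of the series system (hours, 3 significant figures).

Series of exponential components: λ_sys = Σ λ_i
λ_sys = 0.00000104 + 0.0000102 + 0.00000221 + 0.00000173 + 0.00000791 = 2.3090e-05 /h
MTBF = 1 / λ_sys = 43300 h

43300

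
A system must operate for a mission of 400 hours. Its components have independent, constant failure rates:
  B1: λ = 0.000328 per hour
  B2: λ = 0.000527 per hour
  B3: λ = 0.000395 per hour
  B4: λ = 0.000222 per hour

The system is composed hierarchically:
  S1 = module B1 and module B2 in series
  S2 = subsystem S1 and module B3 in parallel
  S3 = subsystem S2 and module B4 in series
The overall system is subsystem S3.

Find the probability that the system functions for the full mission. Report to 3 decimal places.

0.876

R(B1) = exp(−0.000328 × 400) = 0.87704
R(B2) = exp(−0.000527 × 400) = 0.80994
R(B3) = exp(−0.000395 × 400) = 0.85385
R(B4) = exp(−0.000222 × 400) = 0.91503
Series (B1 and B2): 0.87704 × 0.80994 = 0.71035
Parallel ([0.71035] and B3): 1 − (1 − 0.71035)(1 − 0.85385) = 0.95767
Series ([0.95767] and B4): 0.95767 × 0.91503 = 0.876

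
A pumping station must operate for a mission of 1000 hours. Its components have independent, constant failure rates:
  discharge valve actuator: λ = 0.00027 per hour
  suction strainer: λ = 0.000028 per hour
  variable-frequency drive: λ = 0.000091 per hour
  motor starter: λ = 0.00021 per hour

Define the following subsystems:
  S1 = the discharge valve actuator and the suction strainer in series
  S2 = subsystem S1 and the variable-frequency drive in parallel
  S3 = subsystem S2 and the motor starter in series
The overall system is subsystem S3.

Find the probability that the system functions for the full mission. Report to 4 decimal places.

0.7924

R(discharge valve actuator) = exp(−0.00027 × 1000) = 0.763379
R(suction strainer) = exp(−0.000028 × 1000) = 0.972388
R(variable-frequency drive) = exp(−0.000091 × 1000) = 0.913018
R(motor starter) = exp(−0.00021 × 1000) = 0.810584
Series (discharge valve actuator and suction strainer): 0.763379 × 0.972388 = 0.742301
Parallel ([0.742301] and variable-frequency drive): 1 − (1 − 0.742301)(1 − 0.913018) = 0.977585
Series ([0.977585] and motor starter): 0.977585 × 0.810584 = 0.7924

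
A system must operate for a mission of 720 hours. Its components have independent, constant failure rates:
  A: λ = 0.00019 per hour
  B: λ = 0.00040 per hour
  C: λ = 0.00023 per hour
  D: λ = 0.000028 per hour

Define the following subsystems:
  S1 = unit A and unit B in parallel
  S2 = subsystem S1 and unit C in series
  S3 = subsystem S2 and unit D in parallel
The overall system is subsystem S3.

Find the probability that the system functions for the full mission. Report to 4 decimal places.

R(A) = exp(−0.00019 × 720) = 0.872145
R(B) = exp(−0.00040 × 720) = 0.749762
R(C) = exp(−0.00023 × 720) = 0.847385
R(D) = exp(−0.000028 × 720) = 0.980042
Parallel (A and B): 1 − (1 − 0.872145)(1 − 0.749762) = 0.968006
Series ([0.968006] and C): 0.968006 × 0.847385 = 0.820274
Parallel ([0.820274] and D): 1 − (1 − 0.820274)(1 − 0.980042) = 0.9964

0.9964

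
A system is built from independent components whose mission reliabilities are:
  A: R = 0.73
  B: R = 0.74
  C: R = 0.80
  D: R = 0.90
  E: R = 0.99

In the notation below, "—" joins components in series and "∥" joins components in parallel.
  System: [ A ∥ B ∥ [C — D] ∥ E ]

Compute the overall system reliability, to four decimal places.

Series (C and D): 0.800000 × 0.900000 = 0.720000
Parallel (A, B, [0.720000], and E): 1 − (1 − 0.730000)(1 − 0.740000)(1 − 0.720000)(1 − 0.990000) = 0.9998

0.9998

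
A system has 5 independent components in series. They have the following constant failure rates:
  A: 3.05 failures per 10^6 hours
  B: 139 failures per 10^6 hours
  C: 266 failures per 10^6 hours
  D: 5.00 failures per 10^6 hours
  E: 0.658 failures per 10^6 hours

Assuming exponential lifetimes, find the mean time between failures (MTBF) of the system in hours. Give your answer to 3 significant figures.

Series of exponential components: λ_sys = Σ λ_i
λ_sys = 0.00000305 + 0.000139 + 0.000266 + 0.00000500 + 0.000000658 = 4.1371e-04 /h
MTBF = 1 / λ_sys = 2420 h

2420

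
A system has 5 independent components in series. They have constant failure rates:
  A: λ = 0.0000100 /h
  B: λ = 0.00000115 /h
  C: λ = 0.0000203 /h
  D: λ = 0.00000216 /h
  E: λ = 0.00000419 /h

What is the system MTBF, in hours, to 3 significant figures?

26500

Series of exponential components: λ_sys = Σ λ_i
λ_sys = 0.0000100 + 0.00000115 + 0.0000203 + 0.00000216 + 0.00000419 = 3.7800e-05 /h
MTBF = 1 / λ_sys = 26500 h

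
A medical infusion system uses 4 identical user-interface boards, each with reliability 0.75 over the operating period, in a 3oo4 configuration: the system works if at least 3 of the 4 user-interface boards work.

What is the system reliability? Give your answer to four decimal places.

R = Σ_{i=3}^{4} C(4,i) p^i (1−p)^{4−i} with p = 0.75
C(4,3)·0.75^3·0.25^1 = 0.421875
C(4,4)·0.75^4·0.25^0 = 0.316406
Sum = 0.7383

0.7383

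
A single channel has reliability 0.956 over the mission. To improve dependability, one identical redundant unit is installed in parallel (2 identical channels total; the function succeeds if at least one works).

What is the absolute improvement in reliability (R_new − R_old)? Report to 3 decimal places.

R_before = 0.956
R_after = 1 − (1 − 0.956)^2 = 0.998
ΔR = 0.998 − 0.956 = 0.042

0.042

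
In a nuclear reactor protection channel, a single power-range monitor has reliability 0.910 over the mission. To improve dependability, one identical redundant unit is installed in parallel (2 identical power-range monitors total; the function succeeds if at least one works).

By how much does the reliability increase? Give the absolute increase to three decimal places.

R_before = 0.910
R_after = 1 − (1 − 0.910)^2 = 0.992
ΔR = 0.992 − 0.910 = 0.082

0.082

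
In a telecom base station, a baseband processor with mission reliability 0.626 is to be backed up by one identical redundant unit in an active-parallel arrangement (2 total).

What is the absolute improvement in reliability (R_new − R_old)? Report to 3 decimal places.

R_before = 0.626
R_after = 1 − (1 − 0.626)^2 = 0.860
ΔR = 0.860 − 0.626 = 0.234

0.234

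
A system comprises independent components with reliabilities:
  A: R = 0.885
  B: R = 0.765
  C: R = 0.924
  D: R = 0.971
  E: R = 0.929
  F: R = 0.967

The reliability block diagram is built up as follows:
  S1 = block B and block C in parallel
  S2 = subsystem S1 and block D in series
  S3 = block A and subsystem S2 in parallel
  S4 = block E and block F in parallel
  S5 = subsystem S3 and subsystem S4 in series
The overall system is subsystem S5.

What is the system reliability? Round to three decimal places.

0.992

Parallel (B and C): 1 − (1 − 0.76500)(1 − 0.92400) = 0.98214
Series ([0.98214] and D): 0.98214 × 0.97100 = 0.95366
Parallel (A and [0.95366]): 1 − (1 − 0.88500)(1 − 0.95366) = 0.99467
Parallel (E and F): 1 − (1 − 0.92900)(1 − 0.96700) = 0.99766
Series ([0.99467] and [0.99766]): 0.99467 × 0.99766 = 0.992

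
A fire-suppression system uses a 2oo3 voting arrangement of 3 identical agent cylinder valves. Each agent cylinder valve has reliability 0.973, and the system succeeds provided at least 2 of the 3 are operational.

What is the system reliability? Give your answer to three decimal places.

R = Σ_{i=2}^{3} C(3,i) p^i (1−p)^{3−i} with p = 0.973
C(3,2)·0.973^2·0.027^1 = 0.07669
C(3,3)·0.973^3·0.027^0 = 0.92117
Sum = 0.998

0.998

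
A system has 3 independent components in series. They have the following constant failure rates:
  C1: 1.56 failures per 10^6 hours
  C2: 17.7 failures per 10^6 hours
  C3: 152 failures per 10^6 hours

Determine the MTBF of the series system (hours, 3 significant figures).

Series of exponential components: λ_sys = Σ λ_i
λ_sys = 0.00000156 + 0.0000177 + 0.000152 = 1.7126e-04 /h
MTBF = 1 / λ_sys = 5840 h

5840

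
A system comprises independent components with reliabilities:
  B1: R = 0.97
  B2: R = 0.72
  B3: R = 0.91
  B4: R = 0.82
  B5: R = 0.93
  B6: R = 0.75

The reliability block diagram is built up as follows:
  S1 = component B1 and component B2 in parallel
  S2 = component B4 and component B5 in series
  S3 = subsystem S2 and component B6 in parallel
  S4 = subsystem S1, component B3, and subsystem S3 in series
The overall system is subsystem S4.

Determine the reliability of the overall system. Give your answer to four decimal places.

Parallel (B1 and B2): 1 − (1 − 0.970000)(1 − 0.720000) = 0.991600
Series (B4 and B5): 0.820000 × 0.930000 = 0.762600
Parallel ([0.762600] and B6): 1 − (1 − 0.762600)(1 − 0.750000) = 0.940650
Series ([0.991600], B3, and [0.940650]): 0.991600 × 0.910000 × 0.940650 = 0.8488

0.8488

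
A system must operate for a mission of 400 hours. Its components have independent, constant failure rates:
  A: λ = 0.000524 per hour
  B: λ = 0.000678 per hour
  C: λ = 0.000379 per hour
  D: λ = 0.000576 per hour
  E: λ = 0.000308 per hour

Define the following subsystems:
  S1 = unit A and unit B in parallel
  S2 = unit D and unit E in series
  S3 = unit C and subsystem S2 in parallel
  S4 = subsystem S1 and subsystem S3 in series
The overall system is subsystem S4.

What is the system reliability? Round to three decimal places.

R(A) = exp(−0.000524 × 400) = 0.81091
R(B) = exp(−0.000678 × 400) = 0.76246
R(C) = exp(−0.000379 × 400) = 0.85933
R(D) = exp(−0.000576 × 400) = 0.79422
R(E) = exp(−0.000308 × 400) = 0.88409
Parallel (A and B): 1 − (1 − 0.81091)(1 − 0.76246) = 0.95508
Series (D and E): 0.79422 × 0.88409 = 0.70216
Parallel (C and [0.70216]): 1 − (1 − 0.85933)(1 − 0.70216) = 0.95810
Series ([0.95508] and [0.95810]): 0.95508 × 0.95810 = 0.915

0.915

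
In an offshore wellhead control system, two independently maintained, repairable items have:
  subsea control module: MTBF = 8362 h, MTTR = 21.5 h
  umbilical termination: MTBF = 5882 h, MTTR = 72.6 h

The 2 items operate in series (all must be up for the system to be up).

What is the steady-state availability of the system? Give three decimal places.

A(subsea control module) = MTBF/(MTBF+MTTR) = 8362/(8362+21.5) = 0.997435
A(umbilical termination) = MTBF/(MTBF+MTTR) = 5882/(5882+72.6) = 0.987808
Series availability: 0.997435 × 0.987808 = 0.985

0.985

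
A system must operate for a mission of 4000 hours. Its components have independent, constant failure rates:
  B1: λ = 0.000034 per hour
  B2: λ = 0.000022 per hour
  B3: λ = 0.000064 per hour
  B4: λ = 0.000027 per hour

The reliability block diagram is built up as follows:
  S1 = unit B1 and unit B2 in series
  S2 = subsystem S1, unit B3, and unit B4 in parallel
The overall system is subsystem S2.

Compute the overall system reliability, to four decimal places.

0.9954

R(B1) = exp(−0.000034 × 4000) = 0.872843
R(B2) = exp(−0.000022 × 4000) = 0.915761
R(B3) = exp(−0.000064 × 4000) = 0.774142
R(B4) = exp(−0.000027 × 4000) = 0.897628
Series (B1 and B2): 0.872843 × 0.915761 = 0.799316
Parallel ([0.799316], B3, and B4): 1 − (1 − 0.799316)(1 − 0.774142)(1 − 0.897628) = 0.9954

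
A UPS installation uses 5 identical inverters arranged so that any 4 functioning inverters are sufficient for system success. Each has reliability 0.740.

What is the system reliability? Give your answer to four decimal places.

0.6117

R = Σ_{i=4}^{5} C(5,i) p^i (1−p)^{5−i} with p = 0.740
C(5,4)·0.740^4·0.260^1 = 0.389825
C(5,5)·0.740^5·0.260^0 = 0.221901
Sum = 0.6117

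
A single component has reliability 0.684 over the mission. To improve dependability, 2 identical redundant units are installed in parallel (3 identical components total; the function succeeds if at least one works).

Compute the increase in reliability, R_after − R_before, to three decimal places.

R_before = 0.684
R_after = 1 − (1 − 0.684)^3 = 0.968
ΔR = 0.968 − 0.684 = 0.284

0.284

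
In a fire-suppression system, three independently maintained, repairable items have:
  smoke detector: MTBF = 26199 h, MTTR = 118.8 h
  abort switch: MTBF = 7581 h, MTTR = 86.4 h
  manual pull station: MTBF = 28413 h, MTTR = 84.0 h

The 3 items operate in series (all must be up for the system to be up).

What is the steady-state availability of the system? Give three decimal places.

0.981

A(smoke detector) = MTBF/(MTBF+MTTR) = 26199/(26199+118.8) = 0.995486
A(abort switch) = MTBF/(MTBF+MTTR) = 7581/(7581+86.4) = 0.988732
A(manual pull station) = MTBF/(MTBF+MTTR) = 28413/(28413+84.0) = 0.997052
Series availability: 0.995486 × 0.988732 × 0.997052 = 0.981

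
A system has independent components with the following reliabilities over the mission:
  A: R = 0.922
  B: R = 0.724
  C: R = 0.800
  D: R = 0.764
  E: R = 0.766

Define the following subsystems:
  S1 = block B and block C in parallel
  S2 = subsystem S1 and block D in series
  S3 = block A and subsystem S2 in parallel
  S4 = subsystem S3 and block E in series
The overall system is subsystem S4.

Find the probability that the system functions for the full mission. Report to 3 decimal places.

0.749

Parallel (B and C): 1 − (1 − 0.72400)(1 − 0.80000) = 0.94480
Series ([0.94480] and D): 0.94480 × 0.76400 = 0.72183
Parallel (A and [0.72183]): 1 − (1 − 0.92200)(1 − 0.72183) = 0.97830
Series ([0.97830] and E): 0.97830 × 0.76600 = 0.749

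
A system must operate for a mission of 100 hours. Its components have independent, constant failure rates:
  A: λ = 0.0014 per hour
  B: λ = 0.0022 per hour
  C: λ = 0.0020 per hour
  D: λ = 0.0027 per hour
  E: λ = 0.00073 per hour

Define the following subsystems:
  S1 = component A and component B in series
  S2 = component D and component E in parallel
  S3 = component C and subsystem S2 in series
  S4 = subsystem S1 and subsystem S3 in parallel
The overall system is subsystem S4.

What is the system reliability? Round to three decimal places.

0.941

R(A) = exp(−0.0014 × 100) = 0.86936
R(B) = exp(−0.0022 × 100) = 0.80252
R(C) = exp(−0.0020 × 100) = 0.81873
R(D) = exp(−0.0027 × 100) = 0.76338
R(E) = exp(−0.00073 × 100) = 0.92960
Series (A and B): 0.86936 × 0.80252 = 0.69768
Parallel (D and E): 1 − (1 − 0.76338)(1 − 0.92960) = 0.98334
Series (C and [0.98334]): 0.81873 × 0.98334 = 0.80509
Parallel ([0.69768] and [0.80509]): 1 − (1 − 0.69768)(1 − 0.80509) = 0.941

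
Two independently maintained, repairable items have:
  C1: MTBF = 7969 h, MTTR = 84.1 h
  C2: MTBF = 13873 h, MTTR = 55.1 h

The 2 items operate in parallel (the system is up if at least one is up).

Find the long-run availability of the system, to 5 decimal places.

A(C1) = MTBF/(MTBF+MTTR) = 7969/(7969+84.1) = 0.989557
A(C2) = MTBF/(MTBF+MTTR) = 13873/(13873+55.1) = 0.996044
Parallel availability: 1 − (1 − 0.989557)(1 − 0.996044) = 0.99996

0.99996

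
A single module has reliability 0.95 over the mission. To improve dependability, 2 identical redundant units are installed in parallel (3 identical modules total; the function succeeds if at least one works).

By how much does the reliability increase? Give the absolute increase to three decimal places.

0.050

R_before = 0.95
R_after = 1 − (1 − 0.95)^3 = 1.000
ΔR = 1.000 − 0.95 = 0.050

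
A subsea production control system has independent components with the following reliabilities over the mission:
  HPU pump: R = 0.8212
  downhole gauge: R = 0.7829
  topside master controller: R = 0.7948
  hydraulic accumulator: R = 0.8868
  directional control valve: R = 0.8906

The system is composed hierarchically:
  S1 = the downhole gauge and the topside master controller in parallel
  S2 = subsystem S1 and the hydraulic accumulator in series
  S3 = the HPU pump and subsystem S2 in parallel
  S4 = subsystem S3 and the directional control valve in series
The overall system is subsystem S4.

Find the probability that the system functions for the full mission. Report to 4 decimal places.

0.8663

Parallel (downhole gauge and topside master controller): 1 − (1 − 0.782900)(1 − 0.794800) = 0.955451
Series ([0.955451] and hydraulic accumulator): 0.955451 × 0.886800 = 0.847294
Parallel (HPU pump and [0.847294]): 1 − (1 − 0.821200)(1 − 0.847294) = 0.972696
Series ([0.972696] and directional control valve): 0.972696 × 0.890600 = 0.8663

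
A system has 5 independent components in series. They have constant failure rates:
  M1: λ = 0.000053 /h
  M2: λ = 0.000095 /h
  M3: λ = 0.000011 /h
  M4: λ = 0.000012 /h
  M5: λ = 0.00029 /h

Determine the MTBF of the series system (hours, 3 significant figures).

2170

Series of exponential components: λ_sys = Σ λ_i
λ_sys = 0.000053 + 0.000095 + 0.000011 + 0.000012 + 0.00029 = 4.6100e-04 /h
MTBF = 1 / λ_sys = 2170 h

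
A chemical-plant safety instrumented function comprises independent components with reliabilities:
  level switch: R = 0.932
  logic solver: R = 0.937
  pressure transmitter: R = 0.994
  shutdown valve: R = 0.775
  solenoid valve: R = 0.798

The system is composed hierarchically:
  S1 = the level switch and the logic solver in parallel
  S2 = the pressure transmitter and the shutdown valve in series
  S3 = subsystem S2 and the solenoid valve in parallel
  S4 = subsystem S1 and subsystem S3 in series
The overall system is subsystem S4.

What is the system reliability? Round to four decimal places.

Parallel (level switch and logic solver): 1 − (1 − 0.932000)(1 − 0.937000) = 0.995716
Series (pressure transmitter and shutdown valve): 0.994000 × 0.775000 = 0.770350
Parallel ([0.770350] and solenoid valve): 1 − (1 − 0.770350)(1 − 0.798000) = 0.953611
Series ([0.995716] and [0.953611]): 0.995716 × 0.953611 = 0.9495

0.9495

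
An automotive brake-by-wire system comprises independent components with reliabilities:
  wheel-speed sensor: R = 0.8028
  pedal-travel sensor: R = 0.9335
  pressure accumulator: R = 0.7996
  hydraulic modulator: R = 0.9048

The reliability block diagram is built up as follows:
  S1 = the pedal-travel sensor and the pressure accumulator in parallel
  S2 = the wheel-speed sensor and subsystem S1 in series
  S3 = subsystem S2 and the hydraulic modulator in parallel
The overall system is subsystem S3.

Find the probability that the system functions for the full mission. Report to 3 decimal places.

Parallel (pedal-travel sensor and pressure accumulator): 1 − (1 − 0.93350)(1 − 0.79960) = 0.98667
Series (wheel-speed sensor and [0.98667]): 0.80280 × 0.98667 = 0.79210
Parallel ([0.79210] and hydraulic modulator): 1 − (1 − 0.79210)(1 − 0.90480) = 0.980

0.980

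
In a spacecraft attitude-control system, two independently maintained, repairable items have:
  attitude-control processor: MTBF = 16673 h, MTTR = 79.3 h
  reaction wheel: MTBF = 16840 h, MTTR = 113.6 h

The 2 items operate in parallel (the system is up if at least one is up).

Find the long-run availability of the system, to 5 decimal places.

A(attitude-control processor) = MTBF/(MTBF+MTTR) = 16673/(16673+79.3) = 0.995266
A(reaction wheel) = MTBF/(MTBF+MTTR) = 16840/(16840+113.6) = 0.993299
Parallel availability: 1 − (1 − 0.995266)(1 − 0.993299) = 0.99997

0.99997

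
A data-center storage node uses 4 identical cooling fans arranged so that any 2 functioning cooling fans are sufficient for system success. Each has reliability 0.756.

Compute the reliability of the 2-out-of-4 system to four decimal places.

0.9525

R = Σ_{i=2}^{4} C(4,i) p^i (1−p)^{4−i} with p = 0.756
C(4,2)·0.756^2·0.244^2 = 0.204162
C(4,3)·0.756^3·0.244^1 = 0.421711
C(4,4)·0.756^4·0.244^0 = 0.326653
Sum = 0.9525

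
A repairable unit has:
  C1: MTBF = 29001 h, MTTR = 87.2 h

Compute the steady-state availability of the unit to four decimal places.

A(C1) = MTBF/(MTBF+MTTR) = 29001/(29001+87.2) = 0.9970

0.9970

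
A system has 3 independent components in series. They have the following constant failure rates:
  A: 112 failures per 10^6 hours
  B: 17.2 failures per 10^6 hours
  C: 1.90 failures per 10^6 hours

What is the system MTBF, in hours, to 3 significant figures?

Series of exponential components: λ_sys = Σ λ_i
λ_sys = 0.000112 + 0.0000172 + 0.00000190 = 1.3110e-04 /h
MTBF = 1 / λ_sys = 7630 h

7630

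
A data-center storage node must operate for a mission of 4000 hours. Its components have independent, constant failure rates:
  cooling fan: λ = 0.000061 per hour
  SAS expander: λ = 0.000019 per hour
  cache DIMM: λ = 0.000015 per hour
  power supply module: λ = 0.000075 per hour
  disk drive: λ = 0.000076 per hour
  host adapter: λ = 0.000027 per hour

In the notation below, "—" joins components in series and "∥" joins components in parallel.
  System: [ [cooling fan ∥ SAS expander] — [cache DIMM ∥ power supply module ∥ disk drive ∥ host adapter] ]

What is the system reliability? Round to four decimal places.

0.9838

R(cooling fan) = exp(−0.000061 × 4000) = 0.783488
R(SAS expander) = exp(−0.000019 × 4000) = 0.926816
R(cache DIMM) = exp(−0.000015 × 4000) = 0.941765
R(power supply module) = exp(−0.000075 × 4000) = 0.740818
R(disk drive) = exp(−0.000076 × 4000) = 0.737861
R(host adapter) = exp(−0.000027 × 4000) = 0.897628
Parallel (cooling fan and SAS expander): 1 − (1 − 0.783488)(1 − 0.926816) = 0.984155
Parallel (cache DIMM, power supply module, disk drive, and host adapter): 1 − (1 − 0.941765)(1 − 0.740818)(1 − 0.737861)(1 − 0.897628) = 0.999595
Series ([0.984155] and [0.999595]): 0.984155 × 0.999595 = 0.9838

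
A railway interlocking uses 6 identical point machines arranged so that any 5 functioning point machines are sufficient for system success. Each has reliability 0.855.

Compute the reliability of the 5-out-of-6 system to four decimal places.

R = Σ_{i=5}^{6} C(6,i) p^i (1−p)^{6−i} with p = 0.855
C(6,5)·0.855^5·0.145^1 = 0.397512
C(6,6)·0.855^6·0.145^0 = 0.390658
Sum = 0.7882

0.7882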